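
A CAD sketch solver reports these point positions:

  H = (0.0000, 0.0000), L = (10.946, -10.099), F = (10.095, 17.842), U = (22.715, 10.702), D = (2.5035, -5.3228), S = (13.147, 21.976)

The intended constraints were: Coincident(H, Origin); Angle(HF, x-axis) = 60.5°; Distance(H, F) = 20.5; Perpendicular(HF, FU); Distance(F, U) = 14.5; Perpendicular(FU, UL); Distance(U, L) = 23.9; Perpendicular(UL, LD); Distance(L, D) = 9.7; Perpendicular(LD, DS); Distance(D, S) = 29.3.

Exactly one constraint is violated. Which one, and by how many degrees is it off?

Perpendicular(LD, DS) — off by 8.20°.

H = (0.00, 0.00) ✓; HF at 60.50° ✓; |HF| = 20.50 ✓; ∠(HF, FU) = 90.00° ✓; |FU| = 14.50 ✓; ∠(FU, UL) = 90.00° ✓; |UL| = 23.90 ✓; ∠(UL, LD) = 90.00° ✓; |LD| = 9.700 ✓; ∠(LD, DS) = 81.80° ✗; |DS| = 29.30 ✓.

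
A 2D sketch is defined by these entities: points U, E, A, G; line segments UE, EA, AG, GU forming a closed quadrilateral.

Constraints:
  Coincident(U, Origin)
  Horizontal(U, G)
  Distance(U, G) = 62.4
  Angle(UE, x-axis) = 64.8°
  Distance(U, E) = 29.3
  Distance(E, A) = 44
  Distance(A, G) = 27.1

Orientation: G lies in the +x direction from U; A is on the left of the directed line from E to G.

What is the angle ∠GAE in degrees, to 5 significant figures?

102.72°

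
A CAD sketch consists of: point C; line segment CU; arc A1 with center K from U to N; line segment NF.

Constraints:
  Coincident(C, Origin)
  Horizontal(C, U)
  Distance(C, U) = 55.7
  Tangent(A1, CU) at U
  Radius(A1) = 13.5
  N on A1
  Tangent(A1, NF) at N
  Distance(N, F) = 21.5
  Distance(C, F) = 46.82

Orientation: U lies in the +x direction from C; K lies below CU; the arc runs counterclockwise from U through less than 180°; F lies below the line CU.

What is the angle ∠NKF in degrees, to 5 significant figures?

57.875°

Checks: |KN| = 13.50 ✓; ∠(KN, NF) = 90.00° ✓; |NF| = 21.50 ✓; |CF| = 46.82 ✓.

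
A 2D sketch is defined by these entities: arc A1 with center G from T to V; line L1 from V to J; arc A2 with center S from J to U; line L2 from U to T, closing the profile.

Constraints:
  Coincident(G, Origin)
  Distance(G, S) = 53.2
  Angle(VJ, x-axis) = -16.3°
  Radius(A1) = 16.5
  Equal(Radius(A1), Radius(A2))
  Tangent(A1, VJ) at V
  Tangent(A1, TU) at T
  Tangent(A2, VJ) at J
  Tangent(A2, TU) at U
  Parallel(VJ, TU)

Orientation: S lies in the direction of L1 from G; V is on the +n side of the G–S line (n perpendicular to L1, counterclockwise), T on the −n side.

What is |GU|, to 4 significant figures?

55.70

The slot axis is L1's direction at -16.3°, so u = (cos -16.3°, sin -16.3°) = (0.9598, -0.2807) and n = (−sin -16.3°, cos -16.3°) = (0.2807, 0.9598). G is at the origin and S lies 53.2 along u from G, so S = 53.2·u = (51.06, -14.93). Tangency of A1 to both parallel lines with radius 16.5 puts V and T at G ± 16.5·n: V = (4.631, 15.84), T = (-4.631, -15.84). Equal radii place J and U the same way about S: J = S + 16.5·n = (55.69, 0.9053), U = S − 16.5·n = (46.43, -30.77). Then |GU| = |U − G| = 55.70.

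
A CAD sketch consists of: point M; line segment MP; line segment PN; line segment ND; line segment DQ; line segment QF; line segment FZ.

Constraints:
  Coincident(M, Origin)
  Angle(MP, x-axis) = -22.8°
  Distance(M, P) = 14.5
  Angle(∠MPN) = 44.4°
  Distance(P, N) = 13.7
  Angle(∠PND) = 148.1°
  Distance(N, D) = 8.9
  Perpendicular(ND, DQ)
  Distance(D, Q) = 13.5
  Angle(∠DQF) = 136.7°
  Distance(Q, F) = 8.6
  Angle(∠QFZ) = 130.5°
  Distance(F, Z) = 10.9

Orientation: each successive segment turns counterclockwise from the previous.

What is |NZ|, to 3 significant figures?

20.8

∠DQF = 136.7° gives QF at -82.0° from the x-axis; with |QF| = 8.6, F = (-5.81, -7.38). ∠QFZ = 130.5° gives FZ at -32.5° from the x-axis; with |FZ| = 10.9, Z = (3.38, -13.2). Then |NZ| = |Z − N| = 20.8.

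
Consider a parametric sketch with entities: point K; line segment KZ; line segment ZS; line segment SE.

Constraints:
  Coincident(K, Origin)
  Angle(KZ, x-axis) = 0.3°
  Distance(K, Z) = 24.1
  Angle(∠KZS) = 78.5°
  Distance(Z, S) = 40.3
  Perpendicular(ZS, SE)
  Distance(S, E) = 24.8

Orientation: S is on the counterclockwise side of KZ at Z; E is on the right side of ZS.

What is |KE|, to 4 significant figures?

60.03

∠KZS = 78.5°, so ZS runs at 0.3° + (180° − 78.5°) = 101.8° from the x-axis; with |ZS| = 40.3, S = Z + 40.3·(cos 101.8°, sin 101.8°) = (15.86, 39.57). ZS ⟂ SE; with |SE| = 24.8 on the right of ZS, E = S + 24.8·(0.9789, 0.2045) = (40.13, 44.65). Then |KE| = |E − K| = 60.03.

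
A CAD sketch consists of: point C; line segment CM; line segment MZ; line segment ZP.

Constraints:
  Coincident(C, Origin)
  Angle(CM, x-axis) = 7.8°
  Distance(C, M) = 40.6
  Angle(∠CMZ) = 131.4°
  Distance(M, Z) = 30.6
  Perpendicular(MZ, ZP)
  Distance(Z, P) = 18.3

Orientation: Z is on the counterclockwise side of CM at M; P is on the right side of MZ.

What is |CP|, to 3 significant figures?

75.3

∠CMZ = 131.4°, so MZ runs at 7.8° + (180° − 131.4°) = 56.4° from the x-axis; with |MZ| = 30.6, Z = M + 30.6·(cos 56.4°, sin 56.4°) = (57.2, 31.0). MZ is perpendicular to ZP; with |ZP| = 18.3 on the right of MZ, P = Z + 18.3·(0.833, -0.553) = (72.4, 20.9). Then |CP| = |P − C| = 75.3.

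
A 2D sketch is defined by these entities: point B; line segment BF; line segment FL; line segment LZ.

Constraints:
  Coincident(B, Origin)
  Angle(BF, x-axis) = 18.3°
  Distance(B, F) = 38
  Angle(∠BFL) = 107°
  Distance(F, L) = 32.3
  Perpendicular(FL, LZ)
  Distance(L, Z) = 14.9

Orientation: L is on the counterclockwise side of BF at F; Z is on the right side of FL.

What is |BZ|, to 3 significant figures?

67.2

∠BFL = 107.0°, so FL runs at 18.3° + (180° − 107.0°) = 91.3° from the x-axis; with |FL| = 32.3, L = F + 32.3·(cos 91.3°, sin 91.3°) = (35.3, 44.2). FL ⟂ LZ; with |LZ| = 14.9 on the right of FL, Z = L + 14.9·(1.00, 0.0227) = (50.2, 44.6). Then |BZ| = |Z − B| = 67.2.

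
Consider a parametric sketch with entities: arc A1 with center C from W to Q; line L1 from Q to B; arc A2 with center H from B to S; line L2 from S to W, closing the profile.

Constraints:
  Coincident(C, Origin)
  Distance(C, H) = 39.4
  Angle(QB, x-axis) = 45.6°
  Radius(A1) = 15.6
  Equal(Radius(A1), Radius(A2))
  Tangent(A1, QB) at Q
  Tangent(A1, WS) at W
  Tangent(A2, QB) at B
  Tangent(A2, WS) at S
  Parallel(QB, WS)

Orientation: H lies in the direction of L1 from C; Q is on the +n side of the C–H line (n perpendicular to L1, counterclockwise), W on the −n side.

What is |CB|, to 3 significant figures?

42.4

The slot axis is L1's direction at 45.6°, so u = (cos 45.6°, sin 45.6°) = (0.700, 0.714) and n = (−sin 45.6°, cos 45.6°) = (-0.714, 0.700). C is at the origin and H lies 39.4 along u from C, so H = 39.4·u = (27.6, 28.2). Tangency of A1 to both parallel lines with radius 15.6 puts Q and W at C ± 15.6·n: Q = (-11.1, 10.9), W = (11.1, -10.9). Equal radii place B and S the same way about H: B = H + 15.6·n = (16.4, 39.1), S = H − 15.6·n = (38.7, 17.2). Then |CB| = |B − C| = 42.4.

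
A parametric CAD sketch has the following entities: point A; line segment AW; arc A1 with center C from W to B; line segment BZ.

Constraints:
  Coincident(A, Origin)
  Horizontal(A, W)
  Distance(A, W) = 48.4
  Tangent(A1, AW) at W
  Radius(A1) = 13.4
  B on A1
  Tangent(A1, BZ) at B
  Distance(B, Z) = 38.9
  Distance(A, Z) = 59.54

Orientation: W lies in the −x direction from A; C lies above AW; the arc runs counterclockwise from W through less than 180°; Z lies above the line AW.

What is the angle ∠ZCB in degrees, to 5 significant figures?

70.993°

A is at the origin; AW is horizontal with |AW| = 48.4 and W on the −x side, so W = (-48.400, 0.0000). A1 meets AW tangentially, so CW is at right angles to AW, so C = W + (0, 13.4) = (-48.400, 13.400). Since CB ⟂ BZ (tangency), |CZ| = √(13.4² + 38.9²) = 41.143 regardless of where B sits on A1. So Z lies on both circle(A, 59.54) and circle(C, 41.143); the above-AW intersection is Z = (-31.140, 50.748). B is the foot of the tangent from Z: B = (-35.069, 12.047).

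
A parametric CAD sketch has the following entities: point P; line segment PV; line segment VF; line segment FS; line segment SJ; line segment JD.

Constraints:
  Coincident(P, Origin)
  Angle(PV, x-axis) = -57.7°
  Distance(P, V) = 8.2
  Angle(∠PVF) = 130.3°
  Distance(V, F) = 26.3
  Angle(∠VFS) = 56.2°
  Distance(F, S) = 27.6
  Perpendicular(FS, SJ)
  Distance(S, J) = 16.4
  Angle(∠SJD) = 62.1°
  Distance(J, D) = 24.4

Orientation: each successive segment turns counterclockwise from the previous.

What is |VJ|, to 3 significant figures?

14.1

∠VFS = 56.2° gives FS at 116° from the x-axis; with |FS| = 27.6, S = (18.4, 14.3). FS is perpendicular to SJ, so SJ runs at -154°; with |SJ| = 16.4, J = (3.65, 7.12). Then |VJ| = |J − V| = 14.1.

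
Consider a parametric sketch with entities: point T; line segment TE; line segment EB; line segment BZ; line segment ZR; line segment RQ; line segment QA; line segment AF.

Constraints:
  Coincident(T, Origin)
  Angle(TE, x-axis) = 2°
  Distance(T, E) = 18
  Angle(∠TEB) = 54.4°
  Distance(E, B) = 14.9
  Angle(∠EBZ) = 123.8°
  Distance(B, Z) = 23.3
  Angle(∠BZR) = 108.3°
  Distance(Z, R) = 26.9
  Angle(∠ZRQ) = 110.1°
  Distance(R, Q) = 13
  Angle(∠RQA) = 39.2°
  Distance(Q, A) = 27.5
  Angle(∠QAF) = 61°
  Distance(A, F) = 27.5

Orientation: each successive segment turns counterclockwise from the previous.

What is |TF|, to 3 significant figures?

40.6

T is at the origin; TE runs at 2.0° with length 18.0, so E = (18.0, 0.628). ∠TEB = 54.4° gives EB at 128° from the x-axis; with |EB| = 14.9, B = (8.90, 12.4). ∠EBZ = 123.8° gives BZ at -176° from the x-axis; with |BZ| = 23.3, Z = (-14.4, 10.9). ∠BZR = 108.3° gives ZR at -104° from the x-axis; with |ZR| = 26.9, R = (-21.1, -15.2). ∠ZRQ = 110.1° gives RQ at -34.6° from the x-axis; with |RQ| = 13.0, Q = (-10.4, -22.5). ∠RQA = 39.2° gives QA at 106° from the x-axis; with |QA| = 27.5, A = (-18.1, 3.87). ∠QAF = 61.0° gives AF at -135° from the x-axis; with |AF| = 27.5, F = (-37.4, -15.6). Then |TF| = |F − T| = 40.6.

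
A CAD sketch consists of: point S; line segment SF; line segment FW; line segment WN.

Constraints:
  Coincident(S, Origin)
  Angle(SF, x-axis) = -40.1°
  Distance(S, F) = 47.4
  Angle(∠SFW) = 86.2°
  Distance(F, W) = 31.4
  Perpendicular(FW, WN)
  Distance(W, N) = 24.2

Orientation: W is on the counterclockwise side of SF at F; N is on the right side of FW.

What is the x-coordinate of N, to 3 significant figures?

74.3

∠SFW = 86.2°, so FW runs at -40.1° + (180° − 86.2°) = 53.7° from the x-axis; with |FW| = 31.4, W = F + 31.4·(cos 53.7°, sin 53.7°) = (54.8, -5.23). The perpendicularity gives WN at right angles to FW; with |WN| = 24.2 on the right of FW, N = W + 24.2·(0.806, -0.592) = (74.3, -19.6). So N.x = 74.3.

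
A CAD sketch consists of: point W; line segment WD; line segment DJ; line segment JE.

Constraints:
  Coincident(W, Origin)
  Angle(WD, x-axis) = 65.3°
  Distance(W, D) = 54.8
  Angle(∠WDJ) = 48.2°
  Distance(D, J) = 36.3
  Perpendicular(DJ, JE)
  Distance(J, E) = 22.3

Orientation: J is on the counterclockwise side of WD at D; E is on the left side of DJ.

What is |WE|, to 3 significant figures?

18.6

∠WDJ = 48.2°, so DJ runs at 65.3° + (180° − 48.2°) = 197° from the x-axis; with |DJ| = 36.3, J = D + 36.3·(cos 197°, sin 197°) = (-11.8, 39.1). The perpendicularity gives JE at right angles to DJ; with |JE| = 22.3 on the left of DJ, E = J + 22.3·(0.294, -0.956) = (-5.24, 17.8). Then |WE| = |E − W| = 18.6.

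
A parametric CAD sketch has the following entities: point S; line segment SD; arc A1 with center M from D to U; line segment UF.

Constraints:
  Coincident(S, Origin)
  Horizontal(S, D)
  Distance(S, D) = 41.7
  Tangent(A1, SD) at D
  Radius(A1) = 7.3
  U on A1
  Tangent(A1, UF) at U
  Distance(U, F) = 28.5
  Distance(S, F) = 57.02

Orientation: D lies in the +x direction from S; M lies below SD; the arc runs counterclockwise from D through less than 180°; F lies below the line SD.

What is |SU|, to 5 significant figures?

36.063

Checks: |MU| = 7.300 ✓; ∠(MU, UF) = 90.00° ✓; |UF| = 28.50 ✓; |SF| = 57.02 ✓.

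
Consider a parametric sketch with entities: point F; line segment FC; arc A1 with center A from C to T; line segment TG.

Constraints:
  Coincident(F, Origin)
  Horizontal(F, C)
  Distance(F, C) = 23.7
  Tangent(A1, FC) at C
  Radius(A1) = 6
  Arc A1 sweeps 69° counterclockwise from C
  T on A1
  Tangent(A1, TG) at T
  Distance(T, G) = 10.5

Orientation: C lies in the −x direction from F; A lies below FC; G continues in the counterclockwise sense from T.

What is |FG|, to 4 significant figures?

35.77

F is at the origin; F and C share the same y with |FC| = 23.7 and C on the −x side, so C = (-23.70, 0.000). Since A1 is tangent to FC there, AC ⟂ FC, so A = C + (0, -6) = (-23.70, -6.000). On A1, C sits at bearing 90° from A; a 69° counterclockwise sweep puts T at bearing 159°, so T = A + 6.0·(cos 159°, sin 159°) = (-29.30, -3.850). A1 meets TG tangentially, so AT is at right angles to TG, so TG runs along (−sin 159°, cos 159°); with |TG| = 10.5, G = (-33.06, -13.65). Then |FG| = |G − F| = 35.77.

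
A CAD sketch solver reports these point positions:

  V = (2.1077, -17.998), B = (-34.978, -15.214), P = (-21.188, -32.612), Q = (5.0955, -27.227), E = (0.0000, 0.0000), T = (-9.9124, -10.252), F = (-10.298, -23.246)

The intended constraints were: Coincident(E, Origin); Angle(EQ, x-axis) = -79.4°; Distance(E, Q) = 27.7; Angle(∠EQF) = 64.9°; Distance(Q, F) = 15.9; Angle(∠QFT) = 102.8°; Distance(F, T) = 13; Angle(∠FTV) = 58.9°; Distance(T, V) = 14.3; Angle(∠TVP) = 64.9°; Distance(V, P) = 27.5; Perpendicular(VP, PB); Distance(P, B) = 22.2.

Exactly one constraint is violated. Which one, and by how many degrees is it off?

Perpendicular(VP, PB) — off by 6.30°.

E = (0.00, 0.00) ✓; EQ at -79.40° ✓; |EQ| = 27.70 ✓; ∠EQF = 64.90° ✓; |QF| = 15.90 ✓; ∠QFT = 102.8° ✓; |FT| = 13.00 ✓; ∠FTV = 58.90° ✓; |TV| = 14.30 ✓; ∠TVP = 64.90° ✓; |VP| = 27.50 ✓; ∠(VP, PB) = 83.70° ✗; |PB| = 22.20 ✓.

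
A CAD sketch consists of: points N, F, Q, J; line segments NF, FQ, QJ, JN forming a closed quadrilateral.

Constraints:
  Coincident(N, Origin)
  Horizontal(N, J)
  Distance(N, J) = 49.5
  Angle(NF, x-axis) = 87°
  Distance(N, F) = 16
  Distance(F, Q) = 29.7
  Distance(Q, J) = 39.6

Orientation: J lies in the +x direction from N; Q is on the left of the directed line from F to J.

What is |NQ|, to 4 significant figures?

41.07

Checks: |FQ| = 29.70 ✓; |QJ| = 39.60 ✓.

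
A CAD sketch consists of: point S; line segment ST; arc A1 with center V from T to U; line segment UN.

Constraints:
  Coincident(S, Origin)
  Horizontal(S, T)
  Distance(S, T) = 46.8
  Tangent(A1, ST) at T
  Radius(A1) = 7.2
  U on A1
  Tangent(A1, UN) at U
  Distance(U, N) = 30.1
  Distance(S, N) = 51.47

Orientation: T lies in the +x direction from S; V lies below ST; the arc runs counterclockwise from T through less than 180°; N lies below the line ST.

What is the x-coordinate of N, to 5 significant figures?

36.430

Checks: |VU| = 7.200 ✓; ∠(VU, UN) = 90.00° ✓; |UN| = 30.10 ✓; |SN| = 51.47 ✓.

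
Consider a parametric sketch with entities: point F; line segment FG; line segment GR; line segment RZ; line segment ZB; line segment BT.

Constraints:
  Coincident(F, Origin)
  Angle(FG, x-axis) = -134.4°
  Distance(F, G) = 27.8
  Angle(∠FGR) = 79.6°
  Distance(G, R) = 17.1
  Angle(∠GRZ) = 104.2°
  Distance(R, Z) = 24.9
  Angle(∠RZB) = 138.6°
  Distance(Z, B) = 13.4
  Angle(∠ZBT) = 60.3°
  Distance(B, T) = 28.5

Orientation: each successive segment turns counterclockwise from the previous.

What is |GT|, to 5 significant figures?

12.277

∠RZB = 138.6° gives ZB at 83.200° from the x-axis; with |ZB| = 13.4, B = (14.875, 0.47786). ∠ZBT = 60.3° gives BT at -157.10° from the x-axis; with |BT| = 28.5, T = (-11.379, -10.612). Then |GT| = |T − G| = 12.277.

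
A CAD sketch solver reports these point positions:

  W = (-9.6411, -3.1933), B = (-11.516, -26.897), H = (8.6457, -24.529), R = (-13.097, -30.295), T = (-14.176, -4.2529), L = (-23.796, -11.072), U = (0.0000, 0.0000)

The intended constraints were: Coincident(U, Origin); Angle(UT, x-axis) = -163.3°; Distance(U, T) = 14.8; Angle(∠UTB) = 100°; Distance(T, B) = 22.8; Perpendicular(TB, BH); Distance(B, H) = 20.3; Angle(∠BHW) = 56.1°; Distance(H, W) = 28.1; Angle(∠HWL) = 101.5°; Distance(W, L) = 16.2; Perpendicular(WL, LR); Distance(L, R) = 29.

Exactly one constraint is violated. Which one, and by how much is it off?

Distance(L, R) = 29 — off by 7.00.

U = (0.00, 0.00) ✓; UT at -163.3° ✓; |UT| = 14.80 ✓; ∠UTB = 100.0° ✓; |TB| = 22.80 ✓; ∠(TB, BH) = 90.00° ✓; |BH| = 20.30 ✓; ∠BHW = 56.10° ✓; |HW| = 28.10 ✓; ∠HWL = 101.5° ✓; |WL| = 16.20 ✓; ∠(WL, LR) = 90.00° ✓; |LR| = 22.00 ✗.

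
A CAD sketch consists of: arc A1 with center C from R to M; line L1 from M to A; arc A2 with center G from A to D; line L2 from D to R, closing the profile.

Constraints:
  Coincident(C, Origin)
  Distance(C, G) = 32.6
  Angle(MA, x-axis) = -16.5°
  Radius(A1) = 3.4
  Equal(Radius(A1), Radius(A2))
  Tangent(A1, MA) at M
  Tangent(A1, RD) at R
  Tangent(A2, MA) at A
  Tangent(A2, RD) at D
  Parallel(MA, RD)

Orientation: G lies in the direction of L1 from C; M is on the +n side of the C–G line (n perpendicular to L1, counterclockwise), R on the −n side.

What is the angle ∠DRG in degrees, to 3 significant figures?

5.95°

The slot axis is L1's direction at -16.5°, so u = (cos -16.5°, sin -16.5°) = (0.959, -0.284) and n = (−sin -16.5°, cos -16.5°) = (0.284, 0.959). C is at the origin and G lies 32.6 along u from C, so G = 32.6·u = (31.3, -9.26). Tangency of A1 to both parallel lines with radius 3.4 puts M and R at C ± 3.4·n: M = (0.966, 3.26), R = (-0.966, -3.26). Equal radii place A and D the same way about G: A = G + 3.4·n = (32.2, -6.00), D = G − 3.4·n = (30.3, -12.5). Then cos ∠DRG = RD·RG / (|RD||RG|), giving 5.95°.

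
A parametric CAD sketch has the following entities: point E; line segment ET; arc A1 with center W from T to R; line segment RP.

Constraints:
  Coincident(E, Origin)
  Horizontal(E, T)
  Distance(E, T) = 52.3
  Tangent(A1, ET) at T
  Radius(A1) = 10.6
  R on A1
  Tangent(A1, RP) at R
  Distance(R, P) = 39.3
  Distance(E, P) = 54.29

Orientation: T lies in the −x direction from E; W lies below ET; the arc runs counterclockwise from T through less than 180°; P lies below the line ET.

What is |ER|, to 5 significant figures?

62.242

E is at the origin; ET is horizontal with |ET| = 52.3 and T on the −x side, so T = (-52.300, 0.0000). The tangent condition forces WT to be normal to ET, so W = T + (0, -10.6) = (-52.300, -10.600). Since WR ⟂ RP (tangency), |WP| = √(10.6² + 39.3²) = 40.704 regardless of where R sits on A1. So P lies on both circle(E, 54.29) and circle(W, 40.704); the below-ET intersection is P = (-30.453, -44.945). R is the foot of the tangent from P: R = (-59.454, -18.422).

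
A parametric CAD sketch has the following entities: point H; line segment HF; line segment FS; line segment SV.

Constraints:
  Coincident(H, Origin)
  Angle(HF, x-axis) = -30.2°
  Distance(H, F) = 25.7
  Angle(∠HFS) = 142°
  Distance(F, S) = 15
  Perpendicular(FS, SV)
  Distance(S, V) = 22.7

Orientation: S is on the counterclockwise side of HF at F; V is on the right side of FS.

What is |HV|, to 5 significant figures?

52.218

H is at the origin; HF runs at -30.2° with length 25.7, so F = 25.7·(cos -30.2°, sin -30.2°) = (22.212, -12.928). ∠HFS = 142.0°, so FS runs at -30.2° + (180° − 142.0°) = 7.8000° from the x-axis; with |FS| = 15.0, S = F + 15.0·(cos 7.8000°, sin 7.8000°) = (37.073, -10.892). The perpendicularity gives SV at right angles to FS; with |SV| = 22.7 on the right of FS, V = S + 22.7·(0.13572, -0.99075) = (40.154, -33.382). Then |HV| = |V − H| = 52.218.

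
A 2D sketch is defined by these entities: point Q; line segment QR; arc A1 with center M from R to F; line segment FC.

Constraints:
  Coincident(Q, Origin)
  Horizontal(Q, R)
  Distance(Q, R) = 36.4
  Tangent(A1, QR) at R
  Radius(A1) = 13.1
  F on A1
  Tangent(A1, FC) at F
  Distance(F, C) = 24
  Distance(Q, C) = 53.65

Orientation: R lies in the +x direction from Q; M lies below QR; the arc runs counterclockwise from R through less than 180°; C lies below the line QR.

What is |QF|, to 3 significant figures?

31.1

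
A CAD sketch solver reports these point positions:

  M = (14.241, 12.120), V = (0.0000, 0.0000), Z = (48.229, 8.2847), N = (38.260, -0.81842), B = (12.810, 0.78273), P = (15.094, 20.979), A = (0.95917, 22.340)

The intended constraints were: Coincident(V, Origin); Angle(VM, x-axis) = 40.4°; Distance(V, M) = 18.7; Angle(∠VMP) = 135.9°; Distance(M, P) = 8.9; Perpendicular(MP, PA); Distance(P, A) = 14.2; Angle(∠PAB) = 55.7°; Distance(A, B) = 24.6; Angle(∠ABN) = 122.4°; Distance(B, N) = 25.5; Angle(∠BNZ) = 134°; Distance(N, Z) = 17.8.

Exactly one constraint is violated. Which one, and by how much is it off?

Distance(N, Z) = 17.8 — off by 4.30.

V = (0.00, 0.00) ✓; VM at 40.40° ✓; |VM| = 18.70 ✓; ∠VMP = 135.9° ✓; |MP| = 8.900 ✓; ∠(MP, PA) = 90.00° ✓; |PA| = 14.20 ✓; ∠PAB = 55.70° ✓; |AB| = 24.60 ✓; ∠ABN = 122.4° ✓; |BN| = 25.50 ✓; ∠BNZ = 134.0° ✓; |NZ| = 13.50 ✗.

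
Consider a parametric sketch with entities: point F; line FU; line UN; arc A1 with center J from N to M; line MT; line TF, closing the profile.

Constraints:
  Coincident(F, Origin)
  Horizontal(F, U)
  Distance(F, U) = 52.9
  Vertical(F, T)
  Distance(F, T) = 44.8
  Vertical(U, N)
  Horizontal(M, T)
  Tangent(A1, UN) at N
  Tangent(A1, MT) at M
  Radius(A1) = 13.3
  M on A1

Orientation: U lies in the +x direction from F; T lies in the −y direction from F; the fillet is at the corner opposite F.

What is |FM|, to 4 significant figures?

59.79

F is at the origin; F and U share the same y with |FU| = 52.9 and U on the +x side, so U = (52.90, 0.000). F and T share the same x with |FT| = 44.8 and T on the −y side, so T = (0.000, -44.80). The virtual corner opposite F is at (52.90, -44.80). A1 meets UN tangentially, so JN is at right angles to UN and the tangent condition forces JM to be normal to MT, with radius 13.3, so the center J sits 13.3 in from both sides at J = (39.60, -31.50). That places the tangent points at N = (52.90, -31.50) on UN and M = (39.60, -44.80) on MT. Then |FM| = |M − F| = 59.79.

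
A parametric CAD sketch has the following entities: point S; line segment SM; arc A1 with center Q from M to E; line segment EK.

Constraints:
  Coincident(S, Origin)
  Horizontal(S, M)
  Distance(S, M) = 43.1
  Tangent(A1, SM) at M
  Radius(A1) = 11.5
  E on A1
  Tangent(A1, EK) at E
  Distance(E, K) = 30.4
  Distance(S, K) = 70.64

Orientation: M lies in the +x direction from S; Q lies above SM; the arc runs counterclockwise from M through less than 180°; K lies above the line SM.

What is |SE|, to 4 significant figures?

55.48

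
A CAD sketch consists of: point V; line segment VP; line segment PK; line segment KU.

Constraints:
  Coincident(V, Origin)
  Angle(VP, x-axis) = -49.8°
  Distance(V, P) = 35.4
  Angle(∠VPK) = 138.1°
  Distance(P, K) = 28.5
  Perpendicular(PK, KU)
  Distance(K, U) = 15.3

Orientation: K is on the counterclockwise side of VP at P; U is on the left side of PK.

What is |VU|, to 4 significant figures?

55.48

V is at the origin; VP runs at -49.8° with length 35.4, so P = 35.4·(cos -49.8°, sin -49.8°) = (22.85, -27.04). ∠VPK = 138.1°, so PK runs at -49.8° + (180° − 138.1°) = -7.900° from the x-axis; with |PK| = 28.5, K = P + 28.5·(cos -7.900°, sin -7.900°) = (51.08, -30.96). PK is perpendicular to KU; with |KU| = 15.3 on the left of PK, U = K + 15.3·(0.1374, 0.9905) = (53.18, -15.80). Then |VU| = |U − V| = 55.48.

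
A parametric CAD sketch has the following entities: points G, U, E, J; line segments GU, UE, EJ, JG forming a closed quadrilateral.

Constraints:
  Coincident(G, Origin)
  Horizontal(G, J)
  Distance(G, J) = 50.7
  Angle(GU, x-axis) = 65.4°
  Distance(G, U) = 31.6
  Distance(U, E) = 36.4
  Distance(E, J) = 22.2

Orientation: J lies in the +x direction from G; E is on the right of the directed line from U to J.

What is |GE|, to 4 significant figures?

29.17

Checks: |UE| = 36.40 ✓; |EJ| = 22.20 ✓.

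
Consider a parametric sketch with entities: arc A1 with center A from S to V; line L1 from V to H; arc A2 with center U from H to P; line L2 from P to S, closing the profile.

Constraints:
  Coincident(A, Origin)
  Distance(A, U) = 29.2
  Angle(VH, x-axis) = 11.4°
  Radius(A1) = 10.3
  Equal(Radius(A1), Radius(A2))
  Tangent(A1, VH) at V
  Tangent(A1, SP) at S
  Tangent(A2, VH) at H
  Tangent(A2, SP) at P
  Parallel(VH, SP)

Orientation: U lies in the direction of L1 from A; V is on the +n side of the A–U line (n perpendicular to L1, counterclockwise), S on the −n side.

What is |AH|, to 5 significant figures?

30.963

Tangency of A1 to both parallel lines with radius 10.3 puts V and S at A ± 10.3·n: V = (-2.0359, 10.097), S = (2.0359, -10.097). Equal radii place H and P the same way about U: H = U + 10.3·n = (26.588, 15.868), P = U − 10.3·n = (30.660, -4.3252). Then |AH| = |H − A| = 30.963.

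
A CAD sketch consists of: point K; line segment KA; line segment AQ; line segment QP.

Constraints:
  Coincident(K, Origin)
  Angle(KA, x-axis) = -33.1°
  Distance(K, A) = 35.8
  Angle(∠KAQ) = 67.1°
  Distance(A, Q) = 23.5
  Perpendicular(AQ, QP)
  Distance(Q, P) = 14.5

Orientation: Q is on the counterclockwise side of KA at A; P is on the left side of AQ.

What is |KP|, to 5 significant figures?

20.809

K is at the origin; KA runs at -33.1° with length 35.8, so A = 35.8·(cos -33.1°, sin -33.1°) = (29.990, -19.550). ∠KAQ = 67.1°, so AQ runs at -33.1° + (180° − 67.1°) = 79.800° from the x-axis; with |AQ| = 23.5, Q = A + 23.5·(cos 79.800°, sin 79.800°) = (34.152, 3.5781). AQ is perpendicular to QP; with |QP| = 14.5 on the left of AQ, P = Q + 14.5·(-0.98420, 0.17708) = (19.881, 6.1459). Then |KP| = |P − K| = 20.809.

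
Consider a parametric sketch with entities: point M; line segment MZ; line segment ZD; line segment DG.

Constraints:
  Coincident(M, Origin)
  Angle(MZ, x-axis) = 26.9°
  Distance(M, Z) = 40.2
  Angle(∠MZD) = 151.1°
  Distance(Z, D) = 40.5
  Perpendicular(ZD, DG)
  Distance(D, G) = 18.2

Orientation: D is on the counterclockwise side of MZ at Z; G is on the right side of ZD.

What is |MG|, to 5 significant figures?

84.530

∠MZD = 151.1°, so ZD runs at 26.9° + (180° − 151.1°) = 55.800° from the x-axis; with |ZD| = 40.5, D = Z + 40.5·(cos 55.800°, sin 55.800°) = (58.615, 51.685). ZD ⟂ DG; with |DG| = 18.2 on the right of ZD, G = D + 18.2·(0.82708, -0.56208) = (73.668, 41.455). Then |MG| = |G − M| = 84.530.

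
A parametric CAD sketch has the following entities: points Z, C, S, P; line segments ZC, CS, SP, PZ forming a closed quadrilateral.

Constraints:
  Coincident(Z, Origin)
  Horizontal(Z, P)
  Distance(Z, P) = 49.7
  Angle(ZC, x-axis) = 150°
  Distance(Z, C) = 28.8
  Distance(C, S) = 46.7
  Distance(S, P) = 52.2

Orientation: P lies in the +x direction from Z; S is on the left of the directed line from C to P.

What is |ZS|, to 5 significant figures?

41.595

Checks: |CS| = 46.70 ✓; |SP| = 52.20 ✓.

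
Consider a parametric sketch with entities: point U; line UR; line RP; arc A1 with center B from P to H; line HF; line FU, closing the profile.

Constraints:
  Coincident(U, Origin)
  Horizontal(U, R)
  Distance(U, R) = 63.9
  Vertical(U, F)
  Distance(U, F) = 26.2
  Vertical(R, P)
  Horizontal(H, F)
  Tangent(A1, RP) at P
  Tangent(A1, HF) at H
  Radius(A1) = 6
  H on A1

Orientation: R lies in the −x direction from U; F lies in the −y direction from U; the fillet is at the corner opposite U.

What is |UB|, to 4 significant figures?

61.32

U and F share the same x with |UF| = 26.2 and F on the −y side, so F = (0.000, -26.20). The virtual corner opposite U is at (-63.90, -26.20). Since A1 is tangent to RP there, BP ⟂ RP and tangency of A1 to HF means the radius BH is perpendicular to HF, with radius 6.0, so the center B sits 6.0 in from both sides at B = (-57.90, -20.20). Then |UB| = |B − U| = 61.32.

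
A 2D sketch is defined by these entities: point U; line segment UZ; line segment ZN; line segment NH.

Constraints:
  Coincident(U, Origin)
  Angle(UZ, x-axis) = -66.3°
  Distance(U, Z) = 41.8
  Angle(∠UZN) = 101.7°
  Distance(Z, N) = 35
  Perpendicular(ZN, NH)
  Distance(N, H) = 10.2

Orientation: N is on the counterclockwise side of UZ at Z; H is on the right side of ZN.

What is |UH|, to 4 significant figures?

67.12

U is at the origin; UZ runs at -66.3° with length 41.8, so Z = 41.8·(cos -66.3°, sin -66.3°) = (16.80, -38.27). ∠UZN = 101.7°, so ZN runs at -66.3° + (180° − 101.7°) = 12.00° from the x-axis; with |ZN| = 35.0, N = Z + 35.0·(cos 12.00°, sin 12.00°) = (51.04, -31.00). ZN ⟂ NH; with |NH| = 10.2 on the right of ZN, H = N + 10.2·(0.2079, -0.9781) = (53.16, -40.97). Then |UH| = |H − U| = 67.12.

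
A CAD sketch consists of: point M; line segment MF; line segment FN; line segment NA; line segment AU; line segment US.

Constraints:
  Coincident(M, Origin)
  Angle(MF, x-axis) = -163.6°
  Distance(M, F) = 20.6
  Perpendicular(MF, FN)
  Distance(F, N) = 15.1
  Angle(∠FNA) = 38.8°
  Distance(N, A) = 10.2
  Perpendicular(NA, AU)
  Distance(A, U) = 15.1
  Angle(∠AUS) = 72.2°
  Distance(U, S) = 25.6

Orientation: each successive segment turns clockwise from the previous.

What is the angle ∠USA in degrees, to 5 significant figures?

34.417°

The perpendicularity gives AU at right angles to NA, so AU runs at -124.80°; with |AU| = 15.1, U = (-24.267, -9.5512). ∠AUS = 72.2° gives US at 127.40° from the x-axis; with |US| = 25.6, S = (-39.816, 10.786). Then cos ∠USA = SU·SA / (|SU||SA|), giving 34.417°.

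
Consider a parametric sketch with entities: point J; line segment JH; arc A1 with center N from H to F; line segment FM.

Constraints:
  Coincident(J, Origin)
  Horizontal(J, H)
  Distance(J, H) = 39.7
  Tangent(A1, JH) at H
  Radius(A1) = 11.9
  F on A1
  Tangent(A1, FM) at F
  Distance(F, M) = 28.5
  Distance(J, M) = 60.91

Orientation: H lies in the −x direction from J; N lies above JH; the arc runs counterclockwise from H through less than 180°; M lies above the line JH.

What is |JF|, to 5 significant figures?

34.373

J is at the origin; JH is horizontal with |JH| = 39.7 and H on the −x side, so H = (-39.700, 0.0000). The tangent condition forces NH to be normal to JH, so N = H + (0, 11.9) = (-39.700, 11.900). Since NF ⟂ FM (tangency), |NM| = √(11.9² + 28.5²) = 30.885 regardless of where F sits on A1. So M lies on both circle(J, 60.91) and circle(N, 30.885); the above-JH intersection is M = (-43.595, 42.538). F is the foot of the tangent from M: F = (-29.385, 17.833).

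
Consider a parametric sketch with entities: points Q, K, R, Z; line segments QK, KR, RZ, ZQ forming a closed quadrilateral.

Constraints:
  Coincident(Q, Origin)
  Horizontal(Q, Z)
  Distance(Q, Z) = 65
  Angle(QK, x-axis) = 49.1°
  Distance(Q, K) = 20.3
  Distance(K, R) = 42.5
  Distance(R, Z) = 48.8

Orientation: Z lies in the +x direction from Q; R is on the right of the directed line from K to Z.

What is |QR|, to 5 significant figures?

35.043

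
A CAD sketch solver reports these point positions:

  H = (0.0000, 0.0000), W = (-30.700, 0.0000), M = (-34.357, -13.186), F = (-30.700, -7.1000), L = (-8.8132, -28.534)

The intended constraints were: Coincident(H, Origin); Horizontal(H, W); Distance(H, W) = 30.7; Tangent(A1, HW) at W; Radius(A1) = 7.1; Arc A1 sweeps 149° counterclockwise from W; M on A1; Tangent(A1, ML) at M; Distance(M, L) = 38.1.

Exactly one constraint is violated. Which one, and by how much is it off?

Distance(M, L) = 38.1 — off by 8.30.

H = (0.00, 0.00) ✓; H.y = 0.00, W.y = 0.00 ✓; |HW| = 30.70 ✓; ∠(FW, WH) = 90.00° ✓; |FW| = 7.100 ✓; bearing(F→M) − bearing(F→W) = 149.0° ✓; |FM| = 7.100 ✓; ∠(FM, ML) = 90.00° ✓; |ML| = 29.80 ✗.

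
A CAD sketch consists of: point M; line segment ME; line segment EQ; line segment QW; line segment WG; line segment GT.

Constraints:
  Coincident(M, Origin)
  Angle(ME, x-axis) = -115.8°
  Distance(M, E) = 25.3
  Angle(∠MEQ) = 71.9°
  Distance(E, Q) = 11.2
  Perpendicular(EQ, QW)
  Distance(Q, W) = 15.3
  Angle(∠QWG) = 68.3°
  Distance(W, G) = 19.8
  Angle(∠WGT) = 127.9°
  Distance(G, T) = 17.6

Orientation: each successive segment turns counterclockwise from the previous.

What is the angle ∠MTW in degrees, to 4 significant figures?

12.70°

∠QWG = 68.3° gives WG at -166.0° from the x-axis; with |WG| = 19.8, G = (-17.07, -13.91). ∠WGT = 127.9° gives GT at -113.9° from the x-axis; with |GT| = 17.6, T = (-24.20, -30.00). Then cos ∠MTW = TM·TW / (|TM||TW|), giving 12.70°.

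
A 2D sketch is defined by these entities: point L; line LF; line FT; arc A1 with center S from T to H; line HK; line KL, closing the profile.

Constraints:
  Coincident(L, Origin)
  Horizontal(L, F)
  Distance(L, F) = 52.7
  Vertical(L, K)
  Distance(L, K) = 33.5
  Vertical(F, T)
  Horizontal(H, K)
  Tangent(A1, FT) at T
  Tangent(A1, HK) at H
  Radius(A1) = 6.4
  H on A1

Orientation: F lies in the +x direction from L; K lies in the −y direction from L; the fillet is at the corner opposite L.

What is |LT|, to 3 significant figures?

59.3

The virtual corner opposite L is at (52.7, -33.5). Since A1 is tangent to FT there, ST ⟂ FT and A1 meets HK tangentially, so SH is at right angles to HK, with radius 6.4, so the center S sits 6.4 in from both sides at S = (46.3, -27.1). That places the tangent points at T = (52.7, -27.1) on FT and H = (46.3, -33.5) on HK. Then |LT| = |T − L| = 59.3.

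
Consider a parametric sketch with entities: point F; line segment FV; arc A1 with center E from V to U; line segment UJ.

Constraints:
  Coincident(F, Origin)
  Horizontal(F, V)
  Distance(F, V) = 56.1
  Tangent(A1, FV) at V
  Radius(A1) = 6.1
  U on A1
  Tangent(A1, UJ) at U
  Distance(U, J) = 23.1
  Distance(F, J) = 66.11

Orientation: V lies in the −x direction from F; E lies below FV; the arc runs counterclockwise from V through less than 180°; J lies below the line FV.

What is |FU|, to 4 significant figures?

62.53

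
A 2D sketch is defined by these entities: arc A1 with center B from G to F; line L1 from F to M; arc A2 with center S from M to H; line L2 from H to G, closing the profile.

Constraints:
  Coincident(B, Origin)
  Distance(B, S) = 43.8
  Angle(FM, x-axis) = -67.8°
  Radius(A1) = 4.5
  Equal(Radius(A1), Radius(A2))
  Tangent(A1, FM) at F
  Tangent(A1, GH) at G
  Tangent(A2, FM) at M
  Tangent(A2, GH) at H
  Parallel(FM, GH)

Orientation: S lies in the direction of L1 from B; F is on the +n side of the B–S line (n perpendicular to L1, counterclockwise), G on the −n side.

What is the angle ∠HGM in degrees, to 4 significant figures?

11.61°

Tangency of A1 to both parallel lines with radius 4.5 puts F and G at B ± 4.5·n: F = (4.166, 1.700), G = (-4.166, -1.700). Equal radii place M and H the same way about S: M = S + 4.5·n = (20.72, -38.85), H = S − 4.5·n = (12.38, -42.25). Then cos ∠HGM = GH·GM / (|GH||GM|), giving 11.61°.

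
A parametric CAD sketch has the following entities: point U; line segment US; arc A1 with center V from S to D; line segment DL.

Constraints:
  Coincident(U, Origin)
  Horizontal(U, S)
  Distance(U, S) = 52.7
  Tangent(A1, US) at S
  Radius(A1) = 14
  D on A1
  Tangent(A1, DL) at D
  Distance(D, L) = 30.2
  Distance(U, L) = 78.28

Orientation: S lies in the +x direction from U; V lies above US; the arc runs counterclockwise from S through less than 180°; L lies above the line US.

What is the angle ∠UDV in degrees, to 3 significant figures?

7.52°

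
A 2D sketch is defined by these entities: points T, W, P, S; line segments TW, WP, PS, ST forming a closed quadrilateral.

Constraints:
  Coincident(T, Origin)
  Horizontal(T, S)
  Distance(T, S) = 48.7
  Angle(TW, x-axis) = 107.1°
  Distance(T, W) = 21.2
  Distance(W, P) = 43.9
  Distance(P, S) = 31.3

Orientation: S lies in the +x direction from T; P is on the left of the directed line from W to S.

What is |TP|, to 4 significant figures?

46.82

Checks: |WP| = 43.90 ✓; |PS| = 31.30 ✓.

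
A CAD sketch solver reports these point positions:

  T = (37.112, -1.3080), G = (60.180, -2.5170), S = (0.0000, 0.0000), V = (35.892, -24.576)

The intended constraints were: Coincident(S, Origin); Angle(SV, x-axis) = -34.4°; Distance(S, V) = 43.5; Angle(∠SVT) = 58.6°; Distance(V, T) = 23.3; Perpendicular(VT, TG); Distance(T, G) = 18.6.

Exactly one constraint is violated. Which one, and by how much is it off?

Distance(T, G) = 18.6 — off by 4.50.

S = (0.00, 0.00) ✓; SV at -34.40° ✓; |SV| = 43.50 ✓; ∠SVT = 58.60° ✓; |VT| = 23.30 ✓; ∠(VT, TG) = 90.00° ✓; |TG| = 23.10 ✗.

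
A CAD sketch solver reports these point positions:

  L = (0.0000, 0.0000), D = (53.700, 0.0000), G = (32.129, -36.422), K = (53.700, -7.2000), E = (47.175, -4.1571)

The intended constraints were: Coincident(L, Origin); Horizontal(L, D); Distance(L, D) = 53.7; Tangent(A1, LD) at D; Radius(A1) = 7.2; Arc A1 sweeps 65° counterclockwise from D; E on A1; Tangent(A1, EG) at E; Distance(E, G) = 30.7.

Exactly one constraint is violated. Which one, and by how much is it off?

Distance(E, G) = 30.7 — off by 4.90.

L = (0.00, 0.00) ✓; L.y = 0.00, D.y = 0.00 ✓; |LD| = 53.70 ✓; ∠(KD, DL) = 90.00° ✓; |KD| = 7.200 ✓; bearing(K→E) − bearing(K→D) = 65.00° ✓; |KE| = 7.200 ✓; ∠(KE, EG) = 90.00° ✓; |EG| = 35.60 ✗.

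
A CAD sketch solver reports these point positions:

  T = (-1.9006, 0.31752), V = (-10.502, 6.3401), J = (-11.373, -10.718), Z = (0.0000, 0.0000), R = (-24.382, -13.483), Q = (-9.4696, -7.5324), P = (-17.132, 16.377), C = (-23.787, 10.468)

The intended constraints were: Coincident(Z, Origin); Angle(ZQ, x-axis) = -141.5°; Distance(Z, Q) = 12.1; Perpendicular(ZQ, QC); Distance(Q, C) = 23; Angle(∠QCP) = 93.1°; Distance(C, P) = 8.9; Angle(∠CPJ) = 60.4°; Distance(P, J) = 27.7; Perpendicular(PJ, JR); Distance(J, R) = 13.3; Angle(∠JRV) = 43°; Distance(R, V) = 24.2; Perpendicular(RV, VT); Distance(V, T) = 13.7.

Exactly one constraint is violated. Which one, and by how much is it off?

Distance(V, T) = 13.7 — off by 3.20.

Z = (0.00, 0.00) ✓; ZQ at -141.5° ✓; |ZQ| = 12.10 ✓; ∠(ZQ, QC) = 90.00° ✓; |QC| = 23.00 ✓; ∠QCP = 93.10° ✓; |CP| = 8.900 ✓; ∠CPJ = 60.40° ✓; |PJ| = 27.70 ✓; ∠(PJ, JR) = 90.00° ✓; |JR| = 13.30 ✓; ∠JRV = 43.00° ✓; |RV| = 24.20 ✓; ∠(RV, VT) = 90.00° ✓; |VT| = 10.50 ✗.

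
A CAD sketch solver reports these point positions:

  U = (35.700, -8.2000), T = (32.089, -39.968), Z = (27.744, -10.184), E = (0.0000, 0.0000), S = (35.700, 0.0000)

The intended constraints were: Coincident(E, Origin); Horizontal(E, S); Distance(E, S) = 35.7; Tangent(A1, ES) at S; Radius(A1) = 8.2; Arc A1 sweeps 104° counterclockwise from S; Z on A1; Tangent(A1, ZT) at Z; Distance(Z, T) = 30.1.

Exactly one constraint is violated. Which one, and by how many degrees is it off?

Tangent(A1, ZT) at Z — off by 5.70°.

E = (0.00, 0.00) ✓; E.y = 0.00, S.y = 0.00 ✓; |ES| = 35.70 ✓; ∠(US, SE) = 90.00° ✓; |US| = 8.200 ✓; bearing(U→Z) − bearing(U→S) = 104.0° ✓; |UZ| = 8.200 ✓; ∠(UZ, ZT) = 95.70° ✗; |ZT| = 30.10 ✓.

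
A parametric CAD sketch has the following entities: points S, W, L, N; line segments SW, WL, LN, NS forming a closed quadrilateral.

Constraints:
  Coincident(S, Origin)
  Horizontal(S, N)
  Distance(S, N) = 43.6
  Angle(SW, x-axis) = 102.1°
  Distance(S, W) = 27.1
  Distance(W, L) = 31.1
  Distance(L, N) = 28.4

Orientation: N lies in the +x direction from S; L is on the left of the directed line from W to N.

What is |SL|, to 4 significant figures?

32.96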